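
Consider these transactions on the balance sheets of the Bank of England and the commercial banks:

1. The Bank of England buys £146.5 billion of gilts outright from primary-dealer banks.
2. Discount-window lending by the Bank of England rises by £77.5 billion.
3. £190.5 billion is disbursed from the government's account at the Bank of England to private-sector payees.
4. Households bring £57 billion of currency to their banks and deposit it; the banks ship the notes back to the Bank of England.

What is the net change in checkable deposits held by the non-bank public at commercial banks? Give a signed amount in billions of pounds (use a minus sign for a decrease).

+£247.5 billion

Bank of England balance sheet:
  Assets:      Securities +£146.5B, Loans to banks +£77.5B
  Liabilities: Bank reserves +£471.5B, Currency in circulation −£57B, Government deposits −£190.5B
Commercial banking system:
  Assets:      Reserves at CB +£471.5B, Securities −£146.5B
  Liabilities: Checkable deposits +£247.5B, Borrowings from CB +£77.5B
So the change in checkable deposits held by the non-bank public at commercial banks is +£247.5 billion.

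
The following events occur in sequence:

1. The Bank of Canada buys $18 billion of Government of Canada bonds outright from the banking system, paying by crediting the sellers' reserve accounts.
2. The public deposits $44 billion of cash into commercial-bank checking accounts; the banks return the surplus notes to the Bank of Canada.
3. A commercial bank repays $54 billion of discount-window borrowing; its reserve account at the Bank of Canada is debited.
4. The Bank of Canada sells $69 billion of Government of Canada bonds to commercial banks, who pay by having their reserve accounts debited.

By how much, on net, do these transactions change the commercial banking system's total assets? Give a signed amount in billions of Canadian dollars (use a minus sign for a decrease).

-$10 billion

OMO purchase (from banks) $18 billion: just an asset swap on bank balance sheets → 0.
Currency deposit $44 billion: bank balance sheets expand → +$44B.
Discount-window repayment $54 billion: bank balance sheets shrink → −$54B.
OMO sale (to banks) $69 billion: just an asset swap on bank balance sheets → 0.
Net: 0 + 44 − 54 + 0 = -$10 billion.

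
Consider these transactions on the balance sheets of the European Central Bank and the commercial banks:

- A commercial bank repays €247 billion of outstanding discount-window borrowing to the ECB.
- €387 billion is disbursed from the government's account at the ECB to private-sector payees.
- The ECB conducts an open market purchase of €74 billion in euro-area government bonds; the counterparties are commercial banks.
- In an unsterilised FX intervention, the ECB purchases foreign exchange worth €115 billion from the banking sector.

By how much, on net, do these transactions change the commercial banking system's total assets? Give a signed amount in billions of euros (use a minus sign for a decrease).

+€140 billion

Discount-window repayment €247 billion: bank balance sheets shrink → −€247B.
Government spending €387 billion: bank balance sheets expand → +€387B.
OMO purchase (from banks) €74 billion: just an asset swap on bank balance sheets → 0.
FX purchase €115 billion: just an asset swap on bank balance sheets → 0.
Net: −247 + 387 + 0 + 0 = +€140 billion.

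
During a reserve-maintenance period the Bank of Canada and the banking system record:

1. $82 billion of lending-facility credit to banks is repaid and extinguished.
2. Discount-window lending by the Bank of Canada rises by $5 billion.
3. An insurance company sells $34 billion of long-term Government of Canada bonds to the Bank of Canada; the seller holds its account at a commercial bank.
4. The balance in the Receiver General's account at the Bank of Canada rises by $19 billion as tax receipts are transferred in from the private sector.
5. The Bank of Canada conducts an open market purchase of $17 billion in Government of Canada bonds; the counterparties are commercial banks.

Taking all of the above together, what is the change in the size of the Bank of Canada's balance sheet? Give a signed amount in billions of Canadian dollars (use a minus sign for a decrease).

-$26 billion

Bank of Canada balance sheet:
  Assets:      Securities +$51B, Loans to banks −$77B
  Liabilities: Bank reserves −$45B, Government deposits +$19B
Change in total Bank of Canada assets = -$26 billion.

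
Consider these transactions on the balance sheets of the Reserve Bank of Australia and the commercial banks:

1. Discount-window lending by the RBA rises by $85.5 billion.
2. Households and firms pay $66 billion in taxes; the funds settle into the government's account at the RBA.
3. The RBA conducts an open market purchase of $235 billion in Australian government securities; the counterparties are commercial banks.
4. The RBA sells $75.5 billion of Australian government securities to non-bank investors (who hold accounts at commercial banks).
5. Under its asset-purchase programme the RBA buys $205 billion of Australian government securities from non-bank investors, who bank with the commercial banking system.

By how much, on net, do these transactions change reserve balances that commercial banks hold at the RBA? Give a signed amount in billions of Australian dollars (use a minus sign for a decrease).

+$384 billion

RBA balance sheet:
  Assets:      Securities +$364.5B, Loans to banks +$85.5B
  Liabilities: Bank reserves +$384B, Government deposits +$66B
So the change in reserve balances that commercial banks hold at the RBA is +$384 billion.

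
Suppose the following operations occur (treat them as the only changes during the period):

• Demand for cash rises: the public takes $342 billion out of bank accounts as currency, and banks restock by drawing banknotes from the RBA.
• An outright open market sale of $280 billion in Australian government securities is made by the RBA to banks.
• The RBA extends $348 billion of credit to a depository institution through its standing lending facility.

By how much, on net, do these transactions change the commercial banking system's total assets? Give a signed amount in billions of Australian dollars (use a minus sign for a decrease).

Currency withdrawal $342 billion: bank balance sheets shrink → −$342B.
OMO sale (to banks) $280 billion: just an asset swap on bank balance sheets → 0.
Discount-window loan $348 billion: bank balance sheets expand → +$348B.
Net: −342 + 0 + 348 = +$6 billion.

+$6 billion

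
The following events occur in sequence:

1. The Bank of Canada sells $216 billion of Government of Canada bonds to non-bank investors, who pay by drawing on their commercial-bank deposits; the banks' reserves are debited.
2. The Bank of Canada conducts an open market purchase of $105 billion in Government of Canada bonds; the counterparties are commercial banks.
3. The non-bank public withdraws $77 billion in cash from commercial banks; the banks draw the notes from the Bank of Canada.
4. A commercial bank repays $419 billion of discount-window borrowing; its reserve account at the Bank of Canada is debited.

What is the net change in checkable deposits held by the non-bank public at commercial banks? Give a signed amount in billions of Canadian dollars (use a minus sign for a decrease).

Asset sale (to non-banks) $216 billion: non-bank counterparties' bank balances fall → −$216B.
OMO purchase (from banks) $105 billion: the counterparty is a bank, so public deposits are unchanged → 0.
Currency withdrawal $77 billion: non-bank counterparties' bank balances fall → −$77B.
Discount-window repayment $419 billion: the counterparty is a bank, so public deposits are unchanged → 0.
Net: −216 + 0 − 77 + 0 = -$293 billion.

-$293 billion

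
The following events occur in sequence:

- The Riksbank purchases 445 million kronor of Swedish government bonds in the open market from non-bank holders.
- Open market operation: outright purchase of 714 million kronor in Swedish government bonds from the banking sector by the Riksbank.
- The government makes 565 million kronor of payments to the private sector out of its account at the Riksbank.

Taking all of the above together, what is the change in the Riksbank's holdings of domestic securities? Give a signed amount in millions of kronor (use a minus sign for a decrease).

Riksbank balance sheet:
  Assets:      Securities +1159M
  Liabilities: Bank reserves +1724M, Government deposits −565M
So the change in the Riksbank's holdings of domestic securities is +1159 million.

+1159 million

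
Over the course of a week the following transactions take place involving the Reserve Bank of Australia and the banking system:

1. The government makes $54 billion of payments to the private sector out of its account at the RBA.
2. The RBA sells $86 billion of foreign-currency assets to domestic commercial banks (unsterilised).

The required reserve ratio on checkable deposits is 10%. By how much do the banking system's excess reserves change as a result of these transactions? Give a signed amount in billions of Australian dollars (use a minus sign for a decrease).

-$37.4 billion

Government spending $54 billion: reserves +$54B, deposits +$54B.
FX sale $86 billion: reserves −$86B, deposits 0.
Totals: Δreserves = −$32B, Δdeposits = +$54B.
Δrequired reserves = 10% × +$54B = +$5.4B.
Δexcess reserves = Δreserves − Δrequired = −$32B − (+$5.4B) = -$37.4 billion.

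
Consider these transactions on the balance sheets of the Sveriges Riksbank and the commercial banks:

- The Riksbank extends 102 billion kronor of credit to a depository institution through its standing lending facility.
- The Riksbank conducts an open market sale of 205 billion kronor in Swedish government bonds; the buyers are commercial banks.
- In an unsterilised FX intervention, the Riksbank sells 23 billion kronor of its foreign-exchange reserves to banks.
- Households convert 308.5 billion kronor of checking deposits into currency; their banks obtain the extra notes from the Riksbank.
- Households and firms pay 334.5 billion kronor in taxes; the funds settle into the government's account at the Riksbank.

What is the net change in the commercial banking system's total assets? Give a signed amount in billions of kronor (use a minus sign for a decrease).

Discount-window loan 102 billion kronor: bank balance sheets expand → +102B.
OMO sale (to banks) 205 billion kronor: just an asset swap on bank balance sheets → 0.
FX sale 23 billion kronor: just an asset swap on bank balance sheets → 0.
Currency withdrawal 308.5 billion kronor: bank balance sheets shrink → −308.5B.
Government account inflow 334.5 billion kronor: bank balance sheets shrink → −334.5B.
Net: 102 + 0 + 0 − 308.5 − 334.5 = -541 billion.

-541 billion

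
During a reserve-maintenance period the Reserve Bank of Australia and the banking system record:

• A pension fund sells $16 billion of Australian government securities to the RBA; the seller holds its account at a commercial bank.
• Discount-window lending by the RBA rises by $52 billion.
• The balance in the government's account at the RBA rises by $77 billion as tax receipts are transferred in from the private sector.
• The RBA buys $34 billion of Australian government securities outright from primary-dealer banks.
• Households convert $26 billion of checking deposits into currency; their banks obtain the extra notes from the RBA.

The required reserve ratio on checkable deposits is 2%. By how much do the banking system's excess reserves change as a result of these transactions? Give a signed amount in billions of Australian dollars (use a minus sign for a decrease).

Asset purchase (from non-banks) $16 billion: reserves +$16B, deposits +$16B.
Discount-window loan $52 billion: reserves +$52B, deposits 0.
Government account inflow $77 billion: reserves −$77B, deposits −$77B.
OMO purchase (from banks) $34 billion: reserves +$34B, deposits 0.
Currency withdrawal $26 billion: reserves −$26B, deposits −$26B.
Totals: Δreserves = −$1B, Δdeposits = −$87B.
Δrequired reserves = 2% × −$87B = −$1.74B.
Δexcess reserves = Δreserves − Δrequired = −$1B − (−$1.74B) = +$0.74 billion.

+$0.74 billion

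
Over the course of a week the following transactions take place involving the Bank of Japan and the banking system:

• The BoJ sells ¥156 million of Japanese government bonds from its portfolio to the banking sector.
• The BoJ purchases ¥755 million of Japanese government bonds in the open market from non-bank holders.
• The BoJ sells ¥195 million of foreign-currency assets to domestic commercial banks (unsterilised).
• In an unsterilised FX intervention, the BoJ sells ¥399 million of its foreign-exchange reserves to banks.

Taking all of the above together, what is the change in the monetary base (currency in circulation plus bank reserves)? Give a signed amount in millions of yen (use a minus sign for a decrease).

+¥5 million

BoJ balance sheet:
  Assets:      Securities +¥599M, Foreign assets −¥594M
  Liabilities: Bank reserves +¥5M
Commercial banking system:
  Assets:      Reserves at CB +¥5M, Securities +¥156M, Foreign assets +¥594M
  Liabilities: Checkable deposits +¥755M
Monetary base = currency + reserves: 0 + (+¥5M) = +¥5 million.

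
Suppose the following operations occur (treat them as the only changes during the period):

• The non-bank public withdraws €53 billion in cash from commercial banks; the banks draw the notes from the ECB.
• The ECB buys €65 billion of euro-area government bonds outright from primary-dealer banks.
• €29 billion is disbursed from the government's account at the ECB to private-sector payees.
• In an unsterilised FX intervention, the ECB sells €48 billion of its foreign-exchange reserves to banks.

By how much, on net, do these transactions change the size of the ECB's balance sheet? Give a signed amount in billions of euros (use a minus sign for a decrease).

Currency withdrawal €53 billion: only the composition of liabilities changes → 0.
OMO purchase (from banks) €65 billion: an ECB asset is acquired → +€65B.
Government spending €29 billion: only the composition of liabilities changes → 0.
FX sale €48 billion: an ECB asset is shed → −€48B.
Net: 0 + 65 + 0 − 48 = +€17 billion.

+€17 billion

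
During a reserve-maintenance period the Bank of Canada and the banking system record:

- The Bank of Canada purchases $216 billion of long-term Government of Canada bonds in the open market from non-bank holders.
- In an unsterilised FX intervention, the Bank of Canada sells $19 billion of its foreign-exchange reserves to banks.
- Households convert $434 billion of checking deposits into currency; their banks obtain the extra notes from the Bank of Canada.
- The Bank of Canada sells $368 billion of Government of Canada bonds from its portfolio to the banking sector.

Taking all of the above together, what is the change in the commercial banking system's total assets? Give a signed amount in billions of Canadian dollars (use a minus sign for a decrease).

-$218 billion

Bank of Canada balance sheet:
  Assets:      Securities −$152B, Foreign assets −$19B
  Liabilities: Bank reserves −$605B, Currency in circulation +$434B
Commercial banking system:
  Assets:      Reserves at CB −$605B, Securities +$368B, Foreign assets +$19B
  Liabilities: Checkable deposits −$218B
Change in total bank assets = -$218 billion.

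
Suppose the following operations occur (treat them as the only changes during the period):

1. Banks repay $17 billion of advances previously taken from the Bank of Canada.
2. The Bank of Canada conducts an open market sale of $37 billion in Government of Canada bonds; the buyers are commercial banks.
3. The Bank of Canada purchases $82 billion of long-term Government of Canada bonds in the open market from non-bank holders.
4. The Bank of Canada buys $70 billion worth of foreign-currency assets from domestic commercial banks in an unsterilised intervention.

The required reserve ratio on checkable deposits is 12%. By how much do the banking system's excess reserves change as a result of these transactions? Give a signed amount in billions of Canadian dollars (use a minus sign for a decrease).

Discount-window repayment $17 billion: reserves −$17B, deposits 0.
OMO sale (to banks) $37 billion: reserves −$37B, deposits 0.
Asset purchase (from non-banks) $82 billion: reserves +$82B, deposits +$82B.
FX purchase $70 billion: reserves +$70B, deposits 0.
Totals: Δreserves = +$98B, Δdeposits = +$82B.
Δrequired reserves = 12% × +$82B = +$9.84B.
Δexcess reserves = Δreserves − Δrequired = +$98B − (+$9.84B) = +$88.16 billion.

+$88.16 billion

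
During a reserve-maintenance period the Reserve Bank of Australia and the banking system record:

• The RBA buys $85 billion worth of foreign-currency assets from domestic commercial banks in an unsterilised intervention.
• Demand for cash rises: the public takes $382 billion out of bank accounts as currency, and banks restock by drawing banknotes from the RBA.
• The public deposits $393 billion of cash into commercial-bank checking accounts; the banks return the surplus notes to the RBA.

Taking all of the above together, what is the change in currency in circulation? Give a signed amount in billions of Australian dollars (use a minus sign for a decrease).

FX purchase $85 billion: no currency enters or leaves circulation → 0.
Currency withdrawal $382 billion: notes leave the central bank → +$382B.
Currency deposit $393 billion: notes return to the central bank → −$393B.
Net: 0 + 382 − 393 = -$11 billion.

-$11 billion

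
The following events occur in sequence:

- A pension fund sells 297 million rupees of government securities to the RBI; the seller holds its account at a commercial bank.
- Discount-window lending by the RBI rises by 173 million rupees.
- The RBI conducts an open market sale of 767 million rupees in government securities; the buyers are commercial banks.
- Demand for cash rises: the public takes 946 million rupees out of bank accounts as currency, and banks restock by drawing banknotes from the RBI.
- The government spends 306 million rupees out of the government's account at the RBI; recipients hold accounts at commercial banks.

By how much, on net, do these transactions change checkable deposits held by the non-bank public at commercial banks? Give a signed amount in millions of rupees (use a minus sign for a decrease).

RBI balance sheet:
  Assets:      Securities −470M, Loans to banks +173M
  Liabilities: Bank reserves −937M, Currency in circulation +946M, Government deposits −306M
Commercial banking system:
  Assets:      Reserves at CB −937M, Securities +767M
  Liabilities: Checkable deposits −343M, Borrowings from CB +173M
So the change in checkable deposits held by the non-bank public at commercial banks is -343 million.

-343 million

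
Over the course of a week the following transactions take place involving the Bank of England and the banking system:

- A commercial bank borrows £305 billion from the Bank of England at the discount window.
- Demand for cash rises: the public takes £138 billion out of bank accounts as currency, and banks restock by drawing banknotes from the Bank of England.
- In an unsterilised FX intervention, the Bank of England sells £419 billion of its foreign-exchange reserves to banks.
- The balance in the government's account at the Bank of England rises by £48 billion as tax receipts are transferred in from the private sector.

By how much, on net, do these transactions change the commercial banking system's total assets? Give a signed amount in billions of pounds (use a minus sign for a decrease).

+£119 billion

Discount-window loan £305 billion: bank balance sheets expand → +£305B.
Currency withdrawal £138 billion: bank balance sheets shrink → −£138B.
FX sale £419 billion: just an asset swap on bank balance sheets → 0.
Government account inflow £48 billion: bank balance sheets shrink → −£48B.
Net: 305 − 138 + 0 − 48 = +£119 billion.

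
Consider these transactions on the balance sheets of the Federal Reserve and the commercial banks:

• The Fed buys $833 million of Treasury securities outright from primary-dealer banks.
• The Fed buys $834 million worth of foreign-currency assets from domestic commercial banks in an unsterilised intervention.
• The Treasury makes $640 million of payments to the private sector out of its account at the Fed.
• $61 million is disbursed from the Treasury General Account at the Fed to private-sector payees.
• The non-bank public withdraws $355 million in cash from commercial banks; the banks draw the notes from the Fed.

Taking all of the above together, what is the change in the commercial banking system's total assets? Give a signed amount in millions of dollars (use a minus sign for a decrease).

OMO purchase (from banks) $833 million: just an asset swap on bank balance sheets → 0.
FX purchase $834 million: just an asset swap on bank balance sheets → 0.
Government spending $640 million: bank balance sheets expand → +$640M.
Government spending $61 million: bank balance sheets expand → +$61M.
Currency withdrawal $355 million: bank balance sheets shrink → −$355M.
Net: 0 + 0 + 640 + 61 − 355 = +$346 million.

+$346 million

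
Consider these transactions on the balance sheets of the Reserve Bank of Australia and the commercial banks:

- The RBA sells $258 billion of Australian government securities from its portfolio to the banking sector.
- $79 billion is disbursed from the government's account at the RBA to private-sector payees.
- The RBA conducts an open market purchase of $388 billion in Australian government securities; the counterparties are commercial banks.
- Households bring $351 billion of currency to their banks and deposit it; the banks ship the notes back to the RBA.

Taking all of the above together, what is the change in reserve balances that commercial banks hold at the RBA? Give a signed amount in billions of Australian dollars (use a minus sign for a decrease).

OMO sale (to banks) $258 billion: the buying banks pay out of their reserve balances → −$258B.
Government spending $79 billion: government payments flow into bank reserve accounts → +$79B.
OMO purchase (from banks) $388 billion: the RBA pays by crediting reserve accounts → +$388B.
Currency deposit $351 billion: returned notes are swapped for reserve credit → +$351B.
Net: −258 + 79 + 388 + 351 = +$560 billion.

+$560 billion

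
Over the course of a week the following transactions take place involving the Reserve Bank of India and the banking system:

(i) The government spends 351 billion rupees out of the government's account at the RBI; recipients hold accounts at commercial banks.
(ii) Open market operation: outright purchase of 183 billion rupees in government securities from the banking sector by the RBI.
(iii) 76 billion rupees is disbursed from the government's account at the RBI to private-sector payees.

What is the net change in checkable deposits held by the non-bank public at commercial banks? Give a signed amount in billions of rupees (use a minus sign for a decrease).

RBI balance sheet:
  Assets:      Securities +183B
  Liabilities: Bank reserves +610B, Government deposits −427B
Commercial banking system:
  Assets:      Reserves at CB +610B, Securities −183B
  Liabilities: Checkable deposits +427B
So the change in checkable deposits held by the non-bank public at commercial banks is +427 billion.

+427 billion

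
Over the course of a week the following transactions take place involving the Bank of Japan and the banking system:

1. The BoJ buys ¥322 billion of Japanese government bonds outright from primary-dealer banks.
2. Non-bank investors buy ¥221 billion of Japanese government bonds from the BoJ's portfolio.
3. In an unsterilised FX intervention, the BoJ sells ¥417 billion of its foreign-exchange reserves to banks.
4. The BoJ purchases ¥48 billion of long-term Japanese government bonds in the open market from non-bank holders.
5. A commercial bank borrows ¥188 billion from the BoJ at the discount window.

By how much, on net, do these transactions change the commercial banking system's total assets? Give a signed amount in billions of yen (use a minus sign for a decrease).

OMO purchase (from banks) ¥322 billion: just an asset swap on bank balance sheets → 0.
Asset sale (to non-banks) ¥221 billion: bank balance sheets shrink → −¥221B.
FX sale ¥417 billion: just an asset swap on bank balance sheets → 0.
Asset purchase (from non-banks) ¥48 billion: bank balance sheets expand → +¥48B.
Discount-window loan ¥188 billion: bank balance sheets expand → +¥188B.
Net: 0 − 221 + 0 + 48 + 188 = +¥15 billion.

+¥15 billion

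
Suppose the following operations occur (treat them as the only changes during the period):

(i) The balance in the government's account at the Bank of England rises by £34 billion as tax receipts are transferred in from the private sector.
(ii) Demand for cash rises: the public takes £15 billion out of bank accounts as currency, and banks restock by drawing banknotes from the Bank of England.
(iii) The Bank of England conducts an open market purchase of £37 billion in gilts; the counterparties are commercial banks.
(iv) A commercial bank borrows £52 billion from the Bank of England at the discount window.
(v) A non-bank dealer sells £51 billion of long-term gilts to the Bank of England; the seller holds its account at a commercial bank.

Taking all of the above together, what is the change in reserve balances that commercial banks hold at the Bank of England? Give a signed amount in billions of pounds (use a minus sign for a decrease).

Bank of England balance sheet:
  Assets:      Securities +£88B, Loans to banks +£52B
  Liabilities: Bank reserves +£91B, Currency in circulation +£15B, Government deposits +£34B
So the change in reserve balances that commercial banks hold at the Bank of England is +£91 billion.

+£91 billion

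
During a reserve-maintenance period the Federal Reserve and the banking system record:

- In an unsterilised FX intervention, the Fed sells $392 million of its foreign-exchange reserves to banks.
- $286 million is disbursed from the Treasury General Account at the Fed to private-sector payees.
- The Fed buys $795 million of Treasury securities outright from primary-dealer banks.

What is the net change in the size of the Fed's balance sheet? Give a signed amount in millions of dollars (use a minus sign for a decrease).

Fed balance sheet:
  Assets:      Securities +$795M, Foreign assets −$392M
  Liabilities: Bank reserves +$689M, Government deposits −$286M
Commercial banking system:
  Assets:      Reserves at CB +$689M, Securities −$795M, Foreign assets +$392M
  Liabilities: Checkable deposits +$286M
Change in total Fed assets = +$403 million.

+$403 million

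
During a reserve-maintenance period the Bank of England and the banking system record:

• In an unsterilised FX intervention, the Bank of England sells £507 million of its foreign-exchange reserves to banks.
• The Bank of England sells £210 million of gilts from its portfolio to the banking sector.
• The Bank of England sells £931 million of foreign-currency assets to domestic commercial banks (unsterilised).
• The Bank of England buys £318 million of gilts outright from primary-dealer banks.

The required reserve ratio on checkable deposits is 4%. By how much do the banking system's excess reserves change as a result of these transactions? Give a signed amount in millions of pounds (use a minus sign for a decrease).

-£1330 million

FX sale £507 million: reserves −£507M, deposits 0.
OMO sale (to banks) £210 million: reserves −£210M, deposits 0.
FX sale £931 million: reserves −£931M, deposits 0.
OMO purchase (from banks) £318 million: reserves +£318M, deposits 0.
Totals: Δreserves = −£1330M, Δdeposits = 0.
Δrequired reserves = 4% × 0 = 0.
Δexcess reserves = Δreserves − Δrequired = −£1330M − (0) = -£1330 million.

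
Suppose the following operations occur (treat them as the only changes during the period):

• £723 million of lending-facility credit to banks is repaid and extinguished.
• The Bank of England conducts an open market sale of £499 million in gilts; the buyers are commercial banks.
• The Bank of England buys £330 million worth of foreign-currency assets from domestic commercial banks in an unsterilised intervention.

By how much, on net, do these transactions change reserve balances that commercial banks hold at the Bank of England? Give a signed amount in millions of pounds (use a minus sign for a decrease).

-£892 million

Discount-window repayment £723 million: repayment is debited from reserves → −£723M.
OMO sale (to banks) £499 million: the buying banks pay out of their reserve balances → −£499M.
FX purchase £330 million: the Bank of England pays by crediting reserve accounts → +£330M.
Net: −723 − 499 + 330 = -£892 million.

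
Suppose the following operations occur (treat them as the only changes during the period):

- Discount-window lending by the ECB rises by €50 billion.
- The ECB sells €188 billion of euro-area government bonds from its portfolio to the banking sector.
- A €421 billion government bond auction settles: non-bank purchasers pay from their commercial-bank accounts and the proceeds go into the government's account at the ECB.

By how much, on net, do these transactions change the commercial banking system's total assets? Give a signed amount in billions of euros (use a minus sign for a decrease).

-€371 billion

Discount-window loan €50 billion: bank balance sheets expand → +€50B.
OMO sale (to banks) €188 billion: just an asset swap on bank balance sheets → 0.
Government account inflow €421 billion: bank balance sheets shrink → −€421B.
Net: 50 + 0 − 421 = -€371 billion.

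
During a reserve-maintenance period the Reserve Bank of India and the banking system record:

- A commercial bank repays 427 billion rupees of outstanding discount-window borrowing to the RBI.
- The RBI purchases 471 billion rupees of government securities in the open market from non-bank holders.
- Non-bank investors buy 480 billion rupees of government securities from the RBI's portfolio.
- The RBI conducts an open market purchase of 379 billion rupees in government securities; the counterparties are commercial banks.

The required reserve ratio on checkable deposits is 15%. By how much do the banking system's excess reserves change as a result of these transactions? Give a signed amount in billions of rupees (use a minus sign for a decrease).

-55.65 billion

Discount-window repayment 427 billion rupees: reserves −427B, deposits 0.
Asset purchase (from non-banks) 471 billion rupees: reserves +471B, deposits +471B.
Asset sale (to non-banks) 480 billion rupees: reserves −480B, deposits −480B.
OMO purchase (from banks) 379 billion rupees: reserves +379B, deposits 0.
Totals: Δreserves = −57B, Δdeposits = −9B.
Δrequired reserves = 15% × −9B = −1.35B.
Δexcess reserves = Δreserves − Δrequired = −57B − (−1.35B) = -55.65 billion.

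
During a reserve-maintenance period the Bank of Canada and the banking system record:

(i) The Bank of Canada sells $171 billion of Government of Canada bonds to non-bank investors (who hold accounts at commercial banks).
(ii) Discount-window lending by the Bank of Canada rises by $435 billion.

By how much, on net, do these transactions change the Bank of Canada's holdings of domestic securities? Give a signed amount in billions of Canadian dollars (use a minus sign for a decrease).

Asset sale (to non-banks) $171 billion: securities removed from the Bank of Canada's portfolio → −$171B.
Discount-window loan $435 billion: the Bank of Canada's securities portfolio is untouched → 0.
Net: −171 + 0 = -$171 billion.

-$171 billion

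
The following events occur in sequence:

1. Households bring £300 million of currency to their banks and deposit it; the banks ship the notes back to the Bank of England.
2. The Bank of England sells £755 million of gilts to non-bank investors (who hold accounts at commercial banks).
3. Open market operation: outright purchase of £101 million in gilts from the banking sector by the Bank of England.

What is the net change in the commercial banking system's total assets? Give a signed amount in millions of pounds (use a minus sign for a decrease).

Currency deposit £300 million: bank balance sheets expand → +£300M.
Asset sale (to non-banks) £755 million: bank balance sheets shrink → −£755M.
OMO purchase (from banks) £101 million: just an asset swap on bank balance sheets → 0.
Net: 300 − 755 + 0 = -£455 million.

-£455 million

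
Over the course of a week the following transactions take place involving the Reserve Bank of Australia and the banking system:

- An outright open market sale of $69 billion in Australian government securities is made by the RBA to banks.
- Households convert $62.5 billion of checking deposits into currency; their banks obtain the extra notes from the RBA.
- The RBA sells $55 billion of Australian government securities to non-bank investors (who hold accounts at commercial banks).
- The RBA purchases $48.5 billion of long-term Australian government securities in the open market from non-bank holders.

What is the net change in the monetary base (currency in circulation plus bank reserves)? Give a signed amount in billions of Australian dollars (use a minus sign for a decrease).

-$75.5 billion

RBA balance sheet:
  Assets:      Securities −$75.5B
  Liabilities: Bank reserves −$138B, Currency in circulation +$62.5B
Commercial banking system:
  Assets:      Reserves at CB −$138B, Securities +$69B
  Liabilities: Checkable deposits −$69B
Monetary base = currency + reserves: +$62.5B + (−$138B) = -$75.5 billion.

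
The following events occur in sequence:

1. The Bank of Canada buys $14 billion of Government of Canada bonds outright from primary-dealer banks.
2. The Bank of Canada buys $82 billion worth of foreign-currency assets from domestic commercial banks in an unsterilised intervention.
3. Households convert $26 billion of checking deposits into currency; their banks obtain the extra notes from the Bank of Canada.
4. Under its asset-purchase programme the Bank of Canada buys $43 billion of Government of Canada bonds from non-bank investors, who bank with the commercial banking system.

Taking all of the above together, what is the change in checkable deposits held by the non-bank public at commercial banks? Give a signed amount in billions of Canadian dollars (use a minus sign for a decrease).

+$17 billion

Bank of Canada balance sheet:
  Assets:      Securities +$57B, Foreign assets +$82B
  Liabilities: Bank reserves +$113B, Currency in circulation +$26B
Commercial banking system:
  Assets:      Reserves at CB +$113B, Securities −$14B, Foreign assets −$82B
  Liabilities: Checkable deposits +$17B
So the change in checkable deposits held by the non-bank public at commercial banks is +$17 billion.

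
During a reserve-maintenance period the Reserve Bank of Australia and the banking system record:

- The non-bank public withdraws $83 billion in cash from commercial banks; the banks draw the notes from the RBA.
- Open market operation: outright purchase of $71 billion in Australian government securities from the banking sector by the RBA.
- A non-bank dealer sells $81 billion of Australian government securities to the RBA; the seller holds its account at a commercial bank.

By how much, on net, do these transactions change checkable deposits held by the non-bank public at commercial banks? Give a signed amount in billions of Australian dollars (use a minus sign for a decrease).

Currency withdrawal $83 billion: non-bank counterparties' bank balances fall → −$83B.
OMO purchase (from banks) $71 billion: the counterparty is a bank, so public deposits are unchanged → 0.
Asset purchase (from non-banks) $81 billion: non-bank counterparties' bank balances rise → +$81B.
Net: −83 + 0 + 81 = -$2 billion.

-$2 billion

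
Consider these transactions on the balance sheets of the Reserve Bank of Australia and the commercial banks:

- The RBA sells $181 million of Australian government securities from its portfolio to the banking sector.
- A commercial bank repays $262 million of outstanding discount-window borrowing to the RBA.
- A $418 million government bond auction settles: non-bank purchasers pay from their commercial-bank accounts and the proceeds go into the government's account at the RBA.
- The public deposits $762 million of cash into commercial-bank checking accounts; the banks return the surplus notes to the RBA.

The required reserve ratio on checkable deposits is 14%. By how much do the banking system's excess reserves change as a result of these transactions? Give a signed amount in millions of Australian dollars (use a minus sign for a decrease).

OMO sale (to banks) $181 million: reserves −$181M, deposits 0.
Discount-window repayment $262 million: reserves −$262M, deposits 0.
Government account inflow $418 million: reserves −$418M, deposits −$418M.
Currency deposit $762 million: reserves +$762M, deposits +$762M.
Totals: Δreserves = −$99M, Δdeposits = +$344M.
Δrequired reserves = 14% × +$344M = +$48.16M.
Δexcess reserves = Δreserves − Δrequired = −$99M − (+$48.16M) = -$147.16 million.

-$147.16 million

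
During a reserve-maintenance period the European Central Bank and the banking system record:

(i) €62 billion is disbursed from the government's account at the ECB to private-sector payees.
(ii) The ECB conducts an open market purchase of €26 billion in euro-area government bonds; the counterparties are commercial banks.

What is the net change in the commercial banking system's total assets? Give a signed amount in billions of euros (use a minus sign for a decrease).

+€62 billion

Government spending €62 billion: bank balance sheets expand → +€62B.
OMO purchase (from banks) €26 billion: just an asset swap on bank balance sheets → 0.
Net: 62 + 0 = +€62 billion.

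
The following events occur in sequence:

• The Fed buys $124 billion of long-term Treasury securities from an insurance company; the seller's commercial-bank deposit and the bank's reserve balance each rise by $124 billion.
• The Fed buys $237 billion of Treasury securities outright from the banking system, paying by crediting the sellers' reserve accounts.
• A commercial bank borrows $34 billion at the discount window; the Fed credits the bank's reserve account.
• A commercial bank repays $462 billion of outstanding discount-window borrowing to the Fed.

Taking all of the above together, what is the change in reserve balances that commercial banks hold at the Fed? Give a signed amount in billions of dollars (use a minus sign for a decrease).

Fed balance sheet:
  Assets:      Securities +$361B, Loans to banks −$428B
  Liabilities: Bank reserves −$67B
Commercial banking system:
  Assets:      Reserves at CB −$67B, Securities −$237B
  Liabilities: Checkable deposits +$124B, Borrowings from CB −$428B
So the change in reserve balances that commercial banks hold at the Fed is -$67 billion.

-$67 billion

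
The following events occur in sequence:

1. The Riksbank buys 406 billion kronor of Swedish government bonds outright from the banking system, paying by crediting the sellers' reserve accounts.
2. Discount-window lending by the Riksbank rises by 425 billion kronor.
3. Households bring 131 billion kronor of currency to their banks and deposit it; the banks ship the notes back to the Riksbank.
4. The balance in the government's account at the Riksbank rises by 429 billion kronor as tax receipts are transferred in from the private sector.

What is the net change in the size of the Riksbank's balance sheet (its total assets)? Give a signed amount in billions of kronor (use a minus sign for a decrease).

+831 billion

OMO purchase (from banks) 406 billion kronor: a Riksbank asset is acquired → +406B.
Discount-window loan 425 billion kronor: a Riksbank asset is acquired → +425B.
Currency deposit 131 billion kronor: only the composition of liabilities changes → 0.
Government account inflow 429 billion kronor: only the composition of liabilities changes → 0.
Net: 406 + 425 + 0 + 0 = +831 billion.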